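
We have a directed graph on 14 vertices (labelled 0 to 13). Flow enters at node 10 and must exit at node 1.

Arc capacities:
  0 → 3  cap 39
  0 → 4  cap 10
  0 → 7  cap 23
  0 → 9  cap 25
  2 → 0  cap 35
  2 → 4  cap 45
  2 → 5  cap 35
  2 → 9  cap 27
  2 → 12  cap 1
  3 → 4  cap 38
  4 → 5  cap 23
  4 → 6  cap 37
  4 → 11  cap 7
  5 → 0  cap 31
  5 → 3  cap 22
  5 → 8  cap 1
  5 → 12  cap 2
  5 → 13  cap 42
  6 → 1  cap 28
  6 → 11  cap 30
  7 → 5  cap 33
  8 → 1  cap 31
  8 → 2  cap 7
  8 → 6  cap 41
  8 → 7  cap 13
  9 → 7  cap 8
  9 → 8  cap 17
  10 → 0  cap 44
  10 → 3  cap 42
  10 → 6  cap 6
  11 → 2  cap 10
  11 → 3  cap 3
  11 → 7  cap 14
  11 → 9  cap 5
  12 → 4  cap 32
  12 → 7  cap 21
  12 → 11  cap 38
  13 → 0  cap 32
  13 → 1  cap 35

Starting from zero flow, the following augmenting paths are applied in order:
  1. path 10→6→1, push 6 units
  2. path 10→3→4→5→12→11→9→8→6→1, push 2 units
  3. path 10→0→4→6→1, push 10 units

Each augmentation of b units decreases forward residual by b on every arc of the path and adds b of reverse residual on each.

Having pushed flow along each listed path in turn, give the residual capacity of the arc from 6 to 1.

after path 1 (10→6→1, push 6): res(6,1)=22
after path 2 (10→3→4→5→12→11→9→8→6→1, push 2): res(6,1)=20
after path 3 (10→0→4→6→1, push 10): res(6,1)=10

Residual capacity of (6,1): 10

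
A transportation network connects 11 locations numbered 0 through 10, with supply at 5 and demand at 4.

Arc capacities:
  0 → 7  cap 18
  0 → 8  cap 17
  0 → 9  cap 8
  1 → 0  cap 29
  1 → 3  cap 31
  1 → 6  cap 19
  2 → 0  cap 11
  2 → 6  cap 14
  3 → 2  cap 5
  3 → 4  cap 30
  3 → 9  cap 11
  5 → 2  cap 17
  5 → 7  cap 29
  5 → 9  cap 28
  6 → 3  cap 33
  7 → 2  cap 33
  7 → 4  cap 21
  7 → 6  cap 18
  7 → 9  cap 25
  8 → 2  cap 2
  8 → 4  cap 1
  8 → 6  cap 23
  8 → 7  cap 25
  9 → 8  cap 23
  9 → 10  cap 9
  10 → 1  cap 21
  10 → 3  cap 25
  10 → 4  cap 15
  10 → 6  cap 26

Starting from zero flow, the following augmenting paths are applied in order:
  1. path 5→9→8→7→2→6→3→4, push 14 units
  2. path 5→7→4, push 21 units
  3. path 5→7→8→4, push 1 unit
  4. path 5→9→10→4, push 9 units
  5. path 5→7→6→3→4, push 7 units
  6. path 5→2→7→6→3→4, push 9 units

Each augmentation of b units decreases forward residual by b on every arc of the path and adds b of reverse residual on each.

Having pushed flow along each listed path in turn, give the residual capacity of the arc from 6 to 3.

after path 1 (5→9→8→7→2→6→3→4, push 14): res(6,3)=19
after path 2 (5→7→4, push 21): res(6,3)=19
after path 3 (5→7→8→4, push 1): res(6,3)=19
after path 4 (5→9→10→4, push 9): res(6,3)=19
after path 5 (5→7→6→3→4, push 7): res(6,3)=12
after path 6 (5→2→7→6→3→4, push 9): res(6,3)=3

Residual capacity of (6,3): 3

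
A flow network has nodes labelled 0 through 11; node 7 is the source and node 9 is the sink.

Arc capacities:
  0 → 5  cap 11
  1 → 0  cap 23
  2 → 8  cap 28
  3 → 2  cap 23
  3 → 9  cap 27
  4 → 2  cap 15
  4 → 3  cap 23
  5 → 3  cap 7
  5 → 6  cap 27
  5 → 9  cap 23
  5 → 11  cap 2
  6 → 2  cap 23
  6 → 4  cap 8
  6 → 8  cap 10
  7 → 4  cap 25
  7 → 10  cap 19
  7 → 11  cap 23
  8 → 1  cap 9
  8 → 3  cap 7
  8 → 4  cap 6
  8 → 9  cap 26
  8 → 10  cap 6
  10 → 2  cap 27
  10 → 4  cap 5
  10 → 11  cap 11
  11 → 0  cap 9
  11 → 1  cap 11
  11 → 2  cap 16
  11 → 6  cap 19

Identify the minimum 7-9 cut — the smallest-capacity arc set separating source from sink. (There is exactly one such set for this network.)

augment #1: 7→4→3→9 push 23
augment #2: 7→4→2→8→9 push 2
augment #3: 7→10→2→8→9 push 19
augment #4: 7→11→0→5→9 push 9
augment #5: 7→11→2→8→9 push 5
augment #6: 7→11→1→0→5→9 push 2
augment #7: 7→11→2→8→3→9 push 2
augment #8: 7→11→6→8→3→9 push 2
max flow = 64; residual-reachable set from 7 gives S-side
cut edges (S→T): {(0,5), (3,9), (8,9)} total cap 64

Min-cut arcs: {(0,5), (3,9), (8,9)} (total capacity 64)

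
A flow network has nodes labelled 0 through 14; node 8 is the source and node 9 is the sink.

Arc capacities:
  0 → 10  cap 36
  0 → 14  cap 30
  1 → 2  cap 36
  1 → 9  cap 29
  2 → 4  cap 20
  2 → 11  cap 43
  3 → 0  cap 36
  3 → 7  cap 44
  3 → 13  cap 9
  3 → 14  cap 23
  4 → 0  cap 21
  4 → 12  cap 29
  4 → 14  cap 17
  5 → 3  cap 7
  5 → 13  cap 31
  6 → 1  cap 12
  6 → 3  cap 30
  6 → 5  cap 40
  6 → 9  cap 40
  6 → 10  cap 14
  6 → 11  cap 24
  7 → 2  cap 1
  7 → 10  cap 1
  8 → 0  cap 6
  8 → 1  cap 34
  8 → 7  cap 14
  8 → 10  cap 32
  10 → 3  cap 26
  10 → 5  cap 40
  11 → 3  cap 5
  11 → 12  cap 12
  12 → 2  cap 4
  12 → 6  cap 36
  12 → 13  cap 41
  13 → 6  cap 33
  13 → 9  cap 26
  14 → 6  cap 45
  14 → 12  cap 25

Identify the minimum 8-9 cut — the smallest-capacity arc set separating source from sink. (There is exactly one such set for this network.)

augment #1: 8→1→9 push 29
augment #2: 8→0→14→6→9 push 6
augment #3: 8→10→3→13→9 push 9
augment #4: 8→10→5→13→9 push 17
augment #5: 8→10→3→14→6→9 push 6
augment #6: 8→1→2→4→12→6→9 push 5
augment #7: 8→7→2→4→12→6→9 push 1
augment #8: 8→7→10→3→14→6→9 push 1
max flow = 74; residual-reachable set from 8 gives S-side
cut edges (S→T): {(7,2), (7,10), (8,0), (8,1), (8,10)} total cap 74

Min-cut arcs: {(7,2), (7,10), (8,0), (8,1), (8,10)} (total capacity 74)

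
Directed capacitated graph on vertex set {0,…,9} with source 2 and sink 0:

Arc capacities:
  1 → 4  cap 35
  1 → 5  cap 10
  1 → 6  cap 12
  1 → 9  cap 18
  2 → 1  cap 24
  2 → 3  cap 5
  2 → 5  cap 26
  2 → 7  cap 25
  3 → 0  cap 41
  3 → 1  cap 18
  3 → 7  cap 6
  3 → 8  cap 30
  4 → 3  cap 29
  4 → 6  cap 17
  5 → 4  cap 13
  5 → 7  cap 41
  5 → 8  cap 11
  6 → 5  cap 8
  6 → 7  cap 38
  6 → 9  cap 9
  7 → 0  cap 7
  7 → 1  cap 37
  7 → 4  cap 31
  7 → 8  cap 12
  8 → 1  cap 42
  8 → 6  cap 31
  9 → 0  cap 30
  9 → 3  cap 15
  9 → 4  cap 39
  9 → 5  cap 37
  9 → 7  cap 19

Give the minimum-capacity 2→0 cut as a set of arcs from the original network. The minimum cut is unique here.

augment #1: 2→3→0 push 5
augment #2: 2→7→0 push 7
augment #3: 2→1→9→0 push 18
augment #4: 2→1→4→3→0 push 6
augment #5: 2→5→4→3→0 push 13
augment #6: 2→7→4→3→0 push 10
augment #7: 2→5→8→6→9→0 push 9
max flow = 68; residual-reachable set from 2 gives S-side
cut edges (S→T): {(1,9), (2,3), (4,3), (6,9), (7,0)} total cap 68

Min-cut arcs: {(1,9), (2,3), (4,3), (6,9), (7,0)} (total capacity 68)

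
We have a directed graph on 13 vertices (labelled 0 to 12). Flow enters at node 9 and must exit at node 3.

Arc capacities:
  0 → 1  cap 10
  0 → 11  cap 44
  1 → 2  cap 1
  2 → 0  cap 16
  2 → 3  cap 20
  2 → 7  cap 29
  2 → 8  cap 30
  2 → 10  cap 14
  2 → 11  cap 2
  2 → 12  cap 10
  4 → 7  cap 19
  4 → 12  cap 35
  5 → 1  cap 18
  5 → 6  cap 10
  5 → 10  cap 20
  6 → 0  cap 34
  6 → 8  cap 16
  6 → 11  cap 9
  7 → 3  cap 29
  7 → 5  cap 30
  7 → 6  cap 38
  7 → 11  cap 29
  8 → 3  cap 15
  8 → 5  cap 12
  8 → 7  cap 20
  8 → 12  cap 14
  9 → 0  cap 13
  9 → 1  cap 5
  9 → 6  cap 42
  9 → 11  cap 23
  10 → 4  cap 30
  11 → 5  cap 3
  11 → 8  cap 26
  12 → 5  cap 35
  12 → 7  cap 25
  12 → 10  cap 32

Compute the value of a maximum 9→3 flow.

augment #1: 9→1→2→3 bottleneck 1, total now 1
augment #2: 9→6→8→3 bottleneck 15, total now 16
augment #3: 9→6→8→7→3 bottleneck 1, total now 17
augment #4: 9→11→8→7→3 bottleneck 19, total now 36
augment #5: 9→11→8→12→7→3 bottleneck 4, total now 40
augment #6: 9→0→11→8→12→7→3 bottleneck 3, total now 43
augment #7: 9→0→11→5→10→4→7→3 bottleneck 2, total now 45

Maximum flow value: 45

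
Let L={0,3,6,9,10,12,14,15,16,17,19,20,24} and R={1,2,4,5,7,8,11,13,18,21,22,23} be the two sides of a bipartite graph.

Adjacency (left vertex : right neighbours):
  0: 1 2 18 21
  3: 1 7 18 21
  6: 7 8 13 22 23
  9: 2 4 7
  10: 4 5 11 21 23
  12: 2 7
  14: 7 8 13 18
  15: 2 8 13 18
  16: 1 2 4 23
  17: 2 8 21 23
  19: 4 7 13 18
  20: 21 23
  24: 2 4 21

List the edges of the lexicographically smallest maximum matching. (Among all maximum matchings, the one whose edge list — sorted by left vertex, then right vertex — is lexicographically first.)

|M| = 11 (so the lex-smallest maximum matching has 11 edges)
process left vertices in ascending order; for each, take the smallest-labelled available neighbour that still permits 11 edges overall, or leave it unmatched if none does
lex-smallest matching: {0-1, 3-7, 6-22, 9-2, 10-5, 14-8, 15-13, 16-4, 17-21, 19-18, 20-23}

Lex-smallest maximum matching: {(0,1), (3,7), (6,22), (9,2), (10,5), (14,8), (15,13), (16,4), (17,21), (19,18), (20,23)}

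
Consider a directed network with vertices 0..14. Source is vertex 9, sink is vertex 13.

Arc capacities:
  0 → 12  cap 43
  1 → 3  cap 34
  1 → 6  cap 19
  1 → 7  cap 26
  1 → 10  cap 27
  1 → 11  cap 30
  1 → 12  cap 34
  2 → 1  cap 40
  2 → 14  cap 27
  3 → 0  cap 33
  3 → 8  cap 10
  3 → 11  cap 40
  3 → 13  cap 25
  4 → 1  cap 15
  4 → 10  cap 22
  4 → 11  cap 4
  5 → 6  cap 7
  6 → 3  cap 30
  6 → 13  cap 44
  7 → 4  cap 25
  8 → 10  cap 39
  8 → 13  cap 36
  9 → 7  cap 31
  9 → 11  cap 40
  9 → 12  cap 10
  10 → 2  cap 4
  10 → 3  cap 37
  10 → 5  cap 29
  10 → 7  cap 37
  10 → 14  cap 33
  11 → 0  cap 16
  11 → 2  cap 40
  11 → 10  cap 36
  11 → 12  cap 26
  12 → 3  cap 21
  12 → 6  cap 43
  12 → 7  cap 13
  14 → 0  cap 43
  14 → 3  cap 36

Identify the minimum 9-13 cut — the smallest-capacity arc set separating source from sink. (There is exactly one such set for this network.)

Min-cut arcs: {(7,4), (9,11), (9,12)} (total capacity 75)

augment #1: 9→12→3→13 push 10
augment #2: 9→11→10→3→13 push 15
augment #3: 9→11→12→6→13 push 25
augment #4: 9→7→4→1→6→13 push 15
augment #5: 9→7→4→10→3→8→13 push 10
max flow = 75; residual-reachable set from 9 gives S-side
cut edges (S→T): {(7,4), (9,11), (9,12)} total cap 75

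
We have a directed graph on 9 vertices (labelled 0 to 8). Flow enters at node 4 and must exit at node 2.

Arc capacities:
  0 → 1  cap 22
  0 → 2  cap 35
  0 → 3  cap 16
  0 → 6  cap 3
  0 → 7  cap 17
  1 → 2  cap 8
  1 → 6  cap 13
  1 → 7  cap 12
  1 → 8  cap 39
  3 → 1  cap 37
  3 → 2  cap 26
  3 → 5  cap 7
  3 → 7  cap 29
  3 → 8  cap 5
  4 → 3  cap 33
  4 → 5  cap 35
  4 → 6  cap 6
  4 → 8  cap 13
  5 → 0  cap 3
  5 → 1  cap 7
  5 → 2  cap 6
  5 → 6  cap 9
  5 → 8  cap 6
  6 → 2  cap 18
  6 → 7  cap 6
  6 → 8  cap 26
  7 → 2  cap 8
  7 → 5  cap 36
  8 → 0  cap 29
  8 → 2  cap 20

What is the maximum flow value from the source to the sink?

augment #1: 4→3→2 bottleneck 26, total now 26
augment #2: 4→5→2 bottleneck 6, total now 32
augment #3: 4→6→2 bottleneck 6, total now 38
augment #4: 4→8→2 bottleneck 13, total now 51
augment #5: 4→3→1→2 bottleneck 7, total now 58
augment #6: 4→5→0→2 bottleneck 3, total now 61
augment #7: 4→5→1→2 bottleneck 1, total now 62
augment #8: 4→5→6→2 bottleneck 9, total now 71
augment #9: 4→5→8→2 bottleneck 6, total now 77
augment #10: 4→5→1→6→2 bottleneck 3, total now 80
augment #11: 4→5→1→7→2 bottleneck 3, total now 83

Maximum flow value: 83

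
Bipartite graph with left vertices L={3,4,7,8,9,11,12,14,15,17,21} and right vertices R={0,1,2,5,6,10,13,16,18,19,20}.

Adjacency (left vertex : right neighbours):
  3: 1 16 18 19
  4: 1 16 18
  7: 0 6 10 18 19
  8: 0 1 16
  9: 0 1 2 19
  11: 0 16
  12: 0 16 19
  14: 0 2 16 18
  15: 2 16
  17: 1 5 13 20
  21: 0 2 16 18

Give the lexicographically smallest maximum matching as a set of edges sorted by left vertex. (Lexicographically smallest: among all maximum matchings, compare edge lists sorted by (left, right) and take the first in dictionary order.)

|M| = 8 (so the lex-smallest maximum matching has 8 edges)
process left vertices in ascending order; for each, take the smallest-labelled available neighbour that still permits 8 edges overall, or leave it unmatched if none does
lex-smallest matching: {3-1, 4-16, 7-6, 8-0, 9-2, 12-19, 14-18, 17-5}

Lex-smallest maximum matching: {(3,1), (4,16), (7,6), (8,0), (9,2), (12,19), (14,18), (17,5)}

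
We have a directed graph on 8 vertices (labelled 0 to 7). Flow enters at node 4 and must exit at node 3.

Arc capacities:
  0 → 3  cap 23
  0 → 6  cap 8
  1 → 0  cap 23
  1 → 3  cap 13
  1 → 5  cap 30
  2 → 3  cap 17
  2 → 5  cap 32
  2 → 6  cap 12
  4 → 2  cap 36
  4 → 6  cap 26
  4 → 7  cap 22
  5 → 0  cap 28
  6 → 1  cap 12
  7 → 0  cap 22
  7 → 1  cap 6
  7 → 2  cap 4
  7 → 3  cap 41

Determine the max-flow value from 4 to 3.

Maximum flow value: 70

augment #1: 4→2→3 bottleneck 17, total now 17
augment #2: 4→7→3 bottleneck 22, total now 39
augment #3: 4→6→1→3 bottleneck 12, total now 51
augment #4: 4→2→5→0→3 bottleneck 19, total now 70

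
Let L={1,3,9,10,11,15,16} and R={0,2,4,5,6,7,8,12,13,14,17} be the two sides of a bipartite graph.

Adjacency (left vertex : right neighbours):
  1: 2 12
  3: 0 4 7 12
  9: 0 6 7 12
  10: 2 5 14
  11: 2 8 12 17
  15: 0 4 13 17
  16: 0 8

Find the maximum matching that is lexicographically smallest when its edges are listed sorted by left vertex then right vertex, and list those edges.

|M| = 7 (so the lex-smallest maximum matching has 7 edges)
process left vertices in ascending order; for each, take the smallest-labelled available neighbour that still permits 7 edges overall, or leave it unmatched if none does
lex-smallest matching: {1-2, 3-0, 9-6, 10-5, 11-12, 15-4, 16-8}

Lex-smallest maximum matching: {(1,2), (3,0), (9,6), (10,5), (11,12), (15,4), (16,8)}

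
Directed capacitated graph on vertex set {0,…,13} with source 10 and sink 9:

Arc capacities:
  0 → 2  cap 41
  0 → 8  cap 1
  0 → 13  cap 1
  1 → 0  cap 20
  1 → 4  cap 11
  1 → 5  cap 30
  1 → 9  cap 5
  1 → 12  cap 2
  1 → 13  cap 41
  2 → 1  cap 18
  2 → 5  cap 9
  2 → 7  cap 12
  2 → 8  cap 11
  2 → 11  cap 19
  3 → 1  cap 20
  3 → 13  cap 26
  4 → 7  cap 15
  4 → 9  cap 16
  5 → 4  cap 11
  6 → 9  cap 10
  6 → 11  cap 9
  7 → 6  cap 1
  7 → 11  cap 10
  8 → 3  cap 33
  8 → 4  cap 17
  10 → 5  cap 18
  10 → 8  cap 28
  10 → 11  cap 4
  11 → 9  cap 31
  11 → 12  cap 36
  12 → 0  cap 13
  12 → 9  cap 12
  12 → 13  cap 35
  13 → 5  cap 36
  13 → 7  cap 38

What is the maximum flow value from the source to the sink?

Maximum flow value: 43

augment #1: 10→11→9 bottleneck 4, total now 4
augment #2: 10→5→4→9 bottleneck 11, total now 15
augment #3: 10→8→4→9 bottleneck 5, total now 20
augment #4: 10→8→3→1→9 bottleneck 5, total now 25
augment #5: 10→8→3→1→12→9 bottleneck 2, total now 27
augment #6: 10→8→4→7→6→9 bottleneck 1, total now 28
augment #7: 10→8→4→7→11→9 bottleneck 10, total now 38
augment #8: 10→8→3→1→0→2→11→9 bottleneck 5, total now 43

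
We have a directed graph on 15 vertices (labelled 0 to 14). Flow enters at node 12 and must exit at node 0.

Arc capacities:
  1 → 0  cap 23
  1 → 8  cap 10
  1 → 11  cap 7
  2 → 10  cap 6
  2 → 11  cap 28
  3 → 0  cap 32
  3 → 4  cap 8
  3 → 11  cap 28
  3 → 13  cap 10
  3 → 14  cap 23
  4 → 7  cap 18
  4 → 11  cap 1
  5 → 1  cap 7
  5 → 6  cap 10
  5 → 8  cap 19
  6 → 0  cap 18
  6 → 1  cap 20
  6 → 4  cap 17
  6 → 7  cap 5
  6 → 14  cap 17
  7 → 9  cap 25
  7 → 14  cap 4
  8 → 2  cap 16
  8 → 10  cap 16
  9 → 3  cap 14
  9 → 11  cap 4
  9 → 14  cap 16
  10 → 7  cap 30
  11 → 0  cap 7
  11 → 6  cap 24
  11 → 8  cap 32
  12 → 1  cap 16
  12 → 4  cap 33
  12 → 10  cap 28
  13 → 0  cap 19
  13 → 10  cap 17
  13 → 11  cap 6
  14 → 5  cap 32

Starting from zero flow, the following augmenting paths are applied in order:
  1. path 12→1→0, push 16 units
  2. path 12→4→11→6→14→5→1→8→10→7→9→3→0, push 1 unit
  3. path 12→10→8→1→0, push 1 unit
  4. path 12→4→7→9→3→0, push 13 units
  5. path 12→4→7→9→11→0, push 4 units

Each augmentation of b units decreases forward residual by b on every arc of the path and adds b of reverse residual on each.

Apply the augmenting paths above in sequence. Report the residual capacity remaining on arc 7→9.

after path 1 (12→1→0, push 16): res(7,9)=25
after path 2 (12→4→11→6→14→5→1→8→10→7→9→3→0, push 1): res(7,9)=24
after path 3 (12→10→8→1→0, push 1): res(7,9)=24
after path 4 (12→4→7→9→3→0, push 13): res(7,9)=11
after path 5 (12→4→7→9→11→0, push 4): res(7,9)=7

Residual capacity of (7,9): 7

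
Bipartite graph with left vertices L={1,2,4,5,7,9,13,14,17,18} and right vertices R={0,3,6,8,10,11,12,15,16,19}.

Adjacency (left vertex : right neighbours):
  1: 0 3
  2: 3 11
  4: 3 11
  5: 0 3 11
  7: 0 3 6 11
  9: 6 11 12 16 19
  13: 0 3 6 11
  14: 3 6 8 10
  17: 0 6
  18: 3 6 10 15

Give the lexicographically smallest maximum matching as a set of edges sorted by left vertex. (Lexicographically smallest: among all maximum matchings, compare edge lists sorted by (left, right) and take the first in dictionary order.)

Lex-smallest maximum matching: {(1,0), (2,3), (4,11), (7,6), (9,12), (14,8), (18,10)}

|M| = 7 (so the lex-smallest maximum matching has 7 edges)
process left vertices in ascending order; for each, take the smallest-labelled available neighbour that still permits 7 edges overall, or leave it unmatched if none does
lex-smallest matching: {1-0, 2-3, 4-11, 7-6, 9-12, 14-8, 18-10}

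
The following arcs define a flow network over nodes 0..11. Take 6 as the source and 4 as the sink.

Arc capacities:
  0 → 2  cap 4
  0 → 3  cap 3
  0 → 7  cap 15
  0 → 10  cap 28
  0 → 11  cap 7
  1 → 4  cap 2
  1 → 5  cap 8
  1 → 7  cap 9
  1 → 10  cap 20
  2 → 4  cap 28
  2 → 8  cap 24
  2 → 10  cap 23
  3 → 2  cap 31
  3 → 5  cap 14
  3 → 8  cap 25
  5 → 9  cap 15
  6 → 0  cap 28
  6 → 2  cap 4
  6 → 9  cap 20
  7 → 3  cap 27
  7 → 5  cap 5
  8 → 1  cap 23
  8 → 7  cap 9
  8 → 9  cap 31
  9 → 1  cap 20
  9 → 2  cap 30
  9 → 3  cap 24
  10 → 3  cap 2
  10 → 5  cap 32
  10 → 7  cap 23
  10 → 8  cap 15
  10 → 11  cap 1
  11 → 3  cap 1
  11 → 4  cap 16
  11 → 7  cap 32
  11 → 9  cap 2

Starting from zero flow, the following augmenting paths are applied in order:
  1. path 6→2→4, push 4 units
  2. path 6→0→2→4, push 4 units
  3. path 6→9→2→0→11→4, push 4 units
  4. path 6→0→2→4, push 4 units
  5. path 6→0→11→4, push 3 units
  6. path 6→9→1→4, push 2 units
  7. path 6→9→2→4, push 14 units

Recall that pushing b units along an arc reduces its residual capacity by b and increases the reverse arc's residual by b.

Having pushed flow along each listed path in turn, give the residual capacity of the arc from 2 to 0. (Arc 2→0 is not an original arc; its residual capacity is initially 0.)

after path 1 (6→2→4, push 4): res(2,0)=0
after path 2 (6→0→2→4, push 4): res(2,0)=4
after path 3 (6→9→2→0→11→4, push 4): res(2,0)=0
after path 4 (6→0→2→4, push 4): res(2,0)=4
after path 5 (6→0→11→4, push 3): res(2,0)=4
after path 6 (6→9→1→4, push 2): res(2,0)=4
after path 7 (6→9→2→4, push 14): res(2,0)=4

Residual capacity of (2,0): 4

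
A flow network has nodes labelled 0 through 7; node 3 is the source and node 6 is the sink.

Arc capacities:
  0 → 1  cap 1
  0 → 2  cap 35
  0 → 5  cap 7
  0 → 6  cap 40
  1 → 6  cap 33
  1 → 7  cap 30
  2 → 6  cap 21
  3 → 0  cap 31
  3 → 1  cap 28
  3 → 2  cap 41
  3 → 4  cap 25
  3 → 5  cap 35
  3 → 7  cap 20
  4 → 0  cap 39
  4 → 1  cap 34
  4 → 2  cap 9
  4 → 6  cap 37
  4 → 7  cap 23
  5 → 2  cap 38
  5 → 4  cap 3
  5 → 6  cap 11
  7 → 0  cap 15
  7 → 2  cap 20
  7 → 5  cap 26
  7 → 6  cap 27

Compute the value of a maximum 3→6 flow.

Maximum flow value: 139

augment #1: 3→0→6 bottleneck 31, total now 31
augment #2: 3→1→6 bottleneck 28, total now 59
augment #3: 3→2→6 bottleneck 21, total now 80
augment #4: 3→4→6 bottleneck 25, total now 105
augment #5: 3→5→6 bottleneck 11, total now 116
augment #6: 3→7→6 bottleneck 20, total now 136
augment #7: 3→5→4→6 bottleneck 3, total now 139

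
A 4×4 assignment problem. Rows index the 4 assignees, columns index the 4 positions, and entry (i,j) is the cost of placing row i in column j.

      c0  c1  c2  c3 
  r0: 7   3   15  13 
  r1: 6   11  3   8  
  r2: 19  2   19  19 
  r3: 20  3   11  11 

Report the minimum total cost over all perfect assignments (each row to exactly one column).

Minimum assignment cost: 23

optimal assignment: row0→col0 (cost 7), row1→col2 (cost 3), row2→col1 (cost 2), row3→col3 (cost 11)
total = 7 + 3 + 2 + 11 = 23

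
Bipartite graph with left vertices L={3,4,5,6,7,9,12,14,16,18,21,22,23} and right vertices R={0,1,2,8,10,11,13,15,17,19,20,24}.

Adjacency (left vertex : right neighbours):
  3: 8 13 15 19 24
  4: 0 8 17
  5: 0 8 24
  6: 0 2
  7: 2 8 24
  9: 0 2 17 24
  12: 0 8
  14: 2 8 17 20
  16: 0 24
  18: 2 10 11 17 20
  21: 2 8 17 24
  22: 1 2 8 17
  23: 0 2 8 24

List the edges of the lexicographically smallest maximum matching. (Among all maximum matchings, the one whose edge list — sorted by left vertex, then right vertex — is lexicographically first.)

Lex-smallest maximum matching: {(3,13), (4,0), (5,8), (6,2), (7,24), (9,17), (14,20), (18,10), (22,1)}

|M| = 9 (so the lex-smallest maximum matching has 9 edges)
process left vertices in ascending order; for each, take the smallest-labelled available neighbour that still permits 9 edges overall, or leave it unmatched if none does
lex-smallest matching: {3-13, 4-0, 5-8, 6-2, 7-24, 9-17, 14-20, 18-10, 22-1}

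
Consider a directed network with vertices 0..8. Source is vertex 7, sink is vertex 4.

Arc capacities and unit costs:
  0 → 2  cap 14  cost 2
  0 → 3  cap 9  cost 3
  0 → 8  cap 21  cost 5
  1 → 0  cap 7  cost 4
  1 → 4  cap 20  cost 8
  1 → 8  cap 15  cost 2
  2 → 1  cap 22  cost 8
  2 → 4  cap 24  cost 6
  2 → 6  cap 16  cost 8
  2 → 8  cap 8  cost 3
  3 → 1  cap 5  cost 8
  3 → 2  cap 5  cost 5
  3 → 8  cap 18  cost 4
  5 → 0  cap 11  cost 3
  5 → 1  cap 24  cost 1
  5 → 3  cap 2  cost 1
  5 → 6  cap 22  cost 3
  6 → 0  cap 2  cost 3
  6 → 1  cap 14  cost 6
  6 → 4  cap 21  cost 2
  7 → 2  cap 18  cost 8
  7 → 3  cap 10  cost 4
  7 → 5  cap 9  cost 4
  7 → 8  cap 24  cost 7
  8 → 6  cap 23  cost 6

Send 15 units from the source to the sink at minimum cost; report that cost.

Minimum cost for 15 units: 165

shortest-cost path #1: 7→5→6→4 push 9 @ unit cost 9 (adds 81)
shortest-cost path #2: 7→2→4 push 6 @ unit cost 14 (adds 84)
total cost = 165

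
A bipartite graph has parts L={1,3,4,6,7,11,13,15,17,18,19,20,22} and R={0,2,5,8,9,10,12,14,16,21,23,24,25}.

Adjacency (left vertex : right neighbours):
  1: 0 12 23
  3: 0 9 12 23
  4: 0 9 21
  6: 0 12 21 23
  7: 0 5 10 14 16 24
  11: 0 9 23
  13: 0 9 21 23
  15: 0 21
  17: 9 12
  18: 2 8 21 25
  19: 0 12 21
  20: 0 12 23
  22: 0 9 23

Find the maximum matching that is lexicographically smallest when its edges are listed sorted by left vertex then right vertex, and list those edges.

Lex-smallest maximum matching: {(1,0), (3,9), (4,21), (6,12), (7,5), (11,23), (18,2)}

|M| = 7 (so the lex-smallest maximum matching has 7 edges)
process left vertices in ascending order; for each, take the smallest-labelled available neighbour that still permits 7 edges overall, or leave it unmatched if none does
lex-smallest matching: {1-0, 3-9, 4-21, 6-12, 7-5, 11-23, 18-2}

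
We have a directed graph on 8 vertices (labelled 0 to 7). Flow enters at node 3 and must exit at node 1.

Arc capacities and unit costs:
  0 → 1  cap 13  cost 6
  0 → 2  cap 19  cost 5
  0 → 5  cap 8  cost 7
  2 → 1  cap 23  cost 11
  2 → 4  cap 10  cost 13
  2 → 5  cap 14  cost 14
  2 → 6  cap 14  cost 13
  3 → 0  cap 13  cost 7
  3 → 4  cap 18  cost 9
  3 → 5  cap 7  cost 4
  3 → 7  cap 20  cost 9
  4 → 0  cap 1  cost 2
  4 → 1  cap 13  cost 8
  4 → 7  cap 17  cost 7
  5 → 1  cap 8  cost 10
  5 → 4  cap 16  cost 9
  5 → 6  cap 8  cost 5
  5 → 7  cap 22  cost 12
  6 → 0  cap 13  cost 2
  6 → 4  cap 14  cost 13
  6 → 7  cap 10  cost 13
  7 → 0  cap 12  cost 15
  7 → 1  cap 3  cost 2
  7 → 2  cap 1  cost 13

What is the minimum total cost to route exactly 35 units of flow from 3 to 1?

Minimum cost for 35 units: 504

shortest-cost path #1: 3→7→1 push 3 @ unit cost 11 (adds 33)
shortest-cost path #2: 3→0→1 push 13 @ unit cost 13 (adds 169)
shortest-cost path #3: 3→5→1 push 7 @ unit cost 14 (adds 98)
shortest-cost path #4: 3→4→1 push 12 @ unit cost 17 (adds 204)
total cost = 504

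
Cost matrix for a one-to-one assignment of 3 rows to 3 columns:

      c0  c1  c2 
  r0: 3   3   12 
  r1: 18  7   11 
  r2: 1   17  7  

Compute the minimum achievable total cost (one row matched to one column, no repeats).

Minimum assignment cost: 15

optimal assignment: row0→col1 (cost 3), row1→col2 (cost 11), row2→col0 (cost 1)
total = 3 + 11 + 1 = 15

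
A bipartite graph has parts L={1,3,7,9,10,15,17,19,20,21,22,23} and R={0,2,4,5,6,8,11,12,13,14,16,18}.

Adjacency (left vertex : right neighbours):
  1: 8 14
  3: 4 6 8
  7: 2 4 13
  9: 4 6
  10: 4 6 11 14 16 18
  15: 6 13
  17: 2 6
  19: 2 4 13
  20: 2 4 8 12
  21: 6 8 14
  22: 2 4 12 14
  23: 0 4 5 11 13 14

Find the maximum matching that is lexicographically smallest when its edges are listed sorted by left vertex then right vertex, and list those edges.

|M| = 9 (so the lex-smallest maximum matching has 9 edges)
process left vertices in ascending order; for each, take the smallest-labelled available neighbour that still permits 9 edges overall, or leave it unmatched if none does
lex-smallest matching: {1-8, 3-4, 7-2, 9-6, 10-11, 15-13, 20-12, 21-14, 23-0}

Lex-smallest maximum matching: {(1,8), (3,4), (7,2), (9,6), (10,11), (15,13), (20,12), (21,14), (23,0)}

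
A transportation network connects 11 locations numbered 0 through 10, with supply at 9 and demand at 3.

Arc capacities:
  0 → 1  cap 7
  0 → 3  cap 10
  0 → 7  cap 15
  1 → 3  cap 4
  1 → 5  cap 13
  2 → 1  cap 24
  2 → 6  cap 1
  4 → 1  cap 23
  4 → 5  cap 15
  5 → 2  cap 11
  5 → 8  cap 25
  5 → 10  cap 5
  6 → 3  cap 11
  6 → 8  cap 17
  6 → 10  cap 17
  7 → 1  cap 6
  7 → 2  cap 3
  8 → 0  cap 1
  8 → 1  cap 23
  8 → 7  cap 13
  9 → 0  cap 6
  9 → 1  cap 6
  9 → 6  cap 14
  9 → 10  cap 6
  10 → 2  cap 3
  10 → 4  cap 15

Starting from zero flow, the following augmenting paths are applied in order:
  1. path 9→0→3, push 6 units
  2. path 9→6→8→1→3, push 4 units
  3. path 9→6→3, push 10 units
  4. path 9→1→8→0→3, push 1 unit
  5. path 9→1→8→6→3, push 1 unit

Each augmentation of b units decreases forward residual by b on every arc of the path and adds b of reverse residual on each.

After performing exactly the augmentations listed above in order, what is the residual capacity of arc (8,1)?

after path 1 (9→0→3, push 6): res(8,1)=23
after path 2 (9→6→8→1→3, push 4): res(8,1)=19
after path 3 (9→6→3, push 10): res(8,1)=19
after path 4 (9→1→8→0→3, push 1): res(8,1)=20
after path 5 (9→1→8→6→3, push 1): res(8,1)=21

Residual capacity of (8,1): 21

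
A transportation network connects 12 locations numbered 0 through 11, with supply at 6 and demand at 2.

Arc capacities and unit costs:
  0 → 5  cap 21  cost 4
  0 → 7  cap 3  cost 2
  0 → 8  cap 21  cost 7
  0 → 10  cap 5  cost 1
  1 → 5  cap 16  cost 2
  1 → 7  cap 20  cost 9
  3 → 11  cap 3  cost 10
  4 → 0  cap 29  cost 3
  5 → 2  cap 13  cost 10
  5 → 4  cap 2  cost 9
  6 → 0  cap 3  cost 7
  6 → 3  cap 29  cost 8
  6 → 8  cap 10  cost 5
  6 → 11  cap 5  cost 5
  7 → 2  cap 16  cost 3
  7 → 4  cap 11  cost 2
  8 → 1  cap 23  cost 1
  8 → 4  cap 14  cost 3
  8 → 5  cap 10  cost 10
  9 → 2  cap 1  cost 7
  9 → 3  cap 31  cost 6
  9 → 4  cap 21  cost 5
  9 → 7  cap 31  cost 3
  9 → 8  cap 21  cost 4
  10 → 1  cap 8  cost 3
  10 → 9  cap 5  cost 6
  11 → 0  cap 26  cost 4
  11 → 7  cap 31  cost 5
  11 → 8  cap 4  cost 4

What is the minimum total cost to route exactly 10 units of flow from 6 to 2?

shortest-cost path #1: 6→0→7→2 push 3 @ unit cost 12 (adds 36)
shortest-cost path #2: 6→11→7→2 push 5 @ unit cost 13 (adds 65)
shortest-cost path #3: 6→8→1→5→2 push 2 @ unit cost 18 (adds 36)
total cost = 137

Minimum cost for 10 units: 137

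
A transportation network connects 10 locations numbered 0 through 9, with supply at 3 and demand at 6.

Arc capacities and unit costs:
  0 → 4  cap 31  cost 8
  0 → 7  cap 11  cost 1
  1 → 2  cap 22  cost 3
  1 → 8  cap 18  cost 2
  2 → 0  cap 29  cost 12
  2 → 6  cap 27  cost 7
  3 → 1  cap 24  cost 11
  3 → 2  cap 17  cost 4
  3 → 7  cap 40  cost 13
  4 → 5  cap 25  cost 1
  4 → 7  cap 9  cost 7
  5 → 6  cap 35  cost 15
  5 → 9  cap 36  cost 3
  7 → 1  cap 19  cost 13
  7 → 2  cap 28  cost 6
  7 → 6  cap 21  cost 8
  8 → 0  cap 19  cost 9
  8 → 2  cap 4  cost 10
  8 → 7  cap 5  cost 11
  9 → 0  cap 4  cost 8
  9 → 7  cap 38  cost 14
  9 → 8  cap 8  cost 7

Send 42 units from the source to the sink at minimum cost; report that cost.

shortest-cost path #1: 3→2→6 push 17 @ unit cost 11 (adds 187)
shortest-cost path #2: 3→7→6 push 21 @ unit cost 21 (adds 441)
shortest-cost path #3: 3→1→2→6 push 4 @ unit cost 21 (adds 84)
total cost = 712

Minimum cost for 42 units: 712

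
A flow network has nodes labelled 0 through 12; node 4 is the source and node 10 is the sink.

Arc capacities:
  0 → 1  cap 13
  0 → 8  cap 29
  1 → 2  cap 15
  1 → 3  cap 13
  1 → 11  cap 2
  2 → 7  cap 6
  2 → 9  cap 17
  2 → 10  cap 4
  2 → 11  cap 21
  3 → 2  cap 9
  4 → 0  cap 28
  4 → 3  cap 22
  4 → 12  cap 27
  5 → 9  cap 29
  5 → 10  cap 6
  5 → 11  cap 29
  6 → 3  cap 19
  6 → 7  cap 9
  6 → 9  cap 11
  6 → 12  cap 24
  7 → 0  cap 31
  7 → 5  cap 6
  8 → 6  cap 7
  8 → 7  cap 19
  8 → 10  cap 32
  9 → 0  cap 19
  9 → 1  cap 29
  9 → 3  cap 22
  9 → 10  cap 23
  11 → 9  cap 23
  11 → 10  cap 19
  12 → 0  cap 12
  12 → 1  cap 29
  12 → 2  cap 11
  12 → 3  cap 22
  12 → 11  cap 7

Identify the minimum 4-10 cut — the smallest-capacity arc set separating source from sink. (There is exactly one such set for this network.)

augment #1: 4→0→8→10 push 28
augment #2: 4→3→2→10 push 4
augment #3: 4→12→11→10 push 7
augment #4: 4→3→2→9→10 push 5
augment #5: 4→12→0→8→10 push 1
augment #6: 4→12→1→11→10 push 2
augment #7: 4→12→2→9→10 push 11
augment #8: 4→12→1→2→9→10 push 1
augment #9: 4→12→1→2→11→10 push 5
max flow = 64; residual-reachable set from 4 gives S-side
cut edges (S→T): {(3,2), (4,0), (4,12)} total cap 64

Min-cut arcs: {(3,2), (4,0), (4,12)} (total capacity 64)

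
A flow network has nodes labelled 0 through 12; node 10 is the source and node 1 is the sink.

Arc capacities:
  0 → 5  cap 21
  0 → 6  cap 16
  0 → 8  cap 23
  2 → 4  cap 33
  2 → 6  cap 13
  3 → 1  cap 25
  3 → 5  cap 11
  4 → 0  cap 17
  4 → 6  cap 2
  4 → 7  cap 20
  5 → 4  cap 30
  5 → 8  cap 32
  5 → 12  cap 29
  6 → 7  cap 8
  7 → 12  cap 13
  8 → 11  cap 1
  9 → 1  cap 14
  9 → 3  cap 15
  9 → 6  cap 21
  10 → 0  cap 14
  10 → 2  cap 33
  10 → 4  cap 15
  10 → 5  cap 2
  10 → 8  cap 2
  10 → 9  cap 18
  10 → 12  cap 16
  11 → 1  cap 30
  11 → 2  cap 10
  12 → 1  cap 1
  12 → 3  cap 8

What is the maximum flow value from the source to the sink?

augment #1: 10→9→1 bottleneck 14, total now 14
augment #2: 10→12→1 bottleneck 1, total now 15
augment #3: 10→8→11→1 bottleneck 1, total now 16
augment #4: 10→9→3→1 bottleneck 4, total now 20
augment #5: 10→12→3→1 bottleneck 8, total now 28

Maximum flow value: 28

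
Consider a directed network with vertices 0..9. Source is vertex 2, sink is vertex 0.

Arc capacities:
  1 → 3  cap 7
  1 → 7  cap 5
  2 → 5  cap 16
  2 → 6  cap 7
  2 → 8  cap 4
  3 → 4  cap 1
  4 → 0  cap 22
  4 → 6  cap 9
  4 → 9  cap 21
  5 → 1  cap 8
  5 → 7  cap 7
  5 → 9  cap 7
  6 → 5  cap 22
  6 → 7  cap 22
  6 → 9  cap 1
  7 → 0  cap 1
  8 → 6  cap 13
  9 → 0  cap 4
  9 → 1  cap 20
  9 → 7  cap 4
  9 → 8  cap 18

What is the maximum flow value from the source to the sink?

Maximum flow value: 6

augment #1: 2→5→7→0 bottleneck 1, total now 1
augment #2: 2→5→9→0 bottleneck 4, total now 5
augment #3: 2→5→1→3→4→0 bottleneck 1, total now 6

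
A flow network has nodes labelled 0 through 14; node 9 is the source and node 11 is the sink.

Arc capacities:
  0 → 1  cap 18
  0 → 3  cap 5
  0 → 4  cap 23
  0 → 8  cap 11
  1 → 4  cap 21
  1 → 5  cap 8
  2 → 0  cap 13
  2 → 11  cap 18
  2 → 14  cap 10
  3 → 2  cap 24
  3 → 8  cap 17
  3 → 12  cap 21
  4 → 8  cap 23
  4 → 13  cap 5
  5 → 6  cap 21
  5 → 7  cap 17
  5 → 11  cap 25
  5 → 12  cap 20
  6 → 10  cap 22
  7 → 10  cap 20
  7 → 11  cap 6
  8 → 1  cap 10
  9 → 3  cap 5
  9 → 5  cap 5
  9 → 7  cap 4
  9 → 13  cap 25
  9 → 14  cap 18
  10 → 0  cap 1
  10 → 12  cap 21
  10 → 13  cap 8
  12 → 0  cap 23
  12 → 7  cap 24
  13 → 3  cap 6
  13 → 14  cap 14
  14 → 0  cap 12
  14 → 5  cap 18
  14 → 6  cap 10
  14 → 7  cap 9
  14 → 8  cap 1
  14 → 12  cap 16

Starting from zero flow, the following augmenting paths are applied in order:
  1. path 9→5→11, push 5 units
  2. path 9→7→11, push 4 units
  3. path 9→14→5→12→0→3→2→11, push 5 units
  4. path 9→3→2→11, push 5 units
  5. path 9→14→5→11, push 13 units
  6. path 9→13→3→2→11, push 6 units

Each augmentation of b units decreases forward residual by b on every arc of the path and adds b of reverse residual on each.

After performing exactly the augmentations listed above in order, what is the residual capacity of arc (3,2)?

after path 1 (9→5→11, push 5): res(3,2)=24
after path 2 (9→7→11, push 4): res(3,2)=24
after path 3 (9→14→5→12→0→3→2→11, push 5): res(3,2)=19
after path 4 (9→3→2→11, push 5): res(3,2)=14
after path 5 (9→14→5→11, push 13): res(3,2)=14
after path 6 (9→13→3→2→11, push 6): res(3,2)=8

Residual capacity of (3,2): 8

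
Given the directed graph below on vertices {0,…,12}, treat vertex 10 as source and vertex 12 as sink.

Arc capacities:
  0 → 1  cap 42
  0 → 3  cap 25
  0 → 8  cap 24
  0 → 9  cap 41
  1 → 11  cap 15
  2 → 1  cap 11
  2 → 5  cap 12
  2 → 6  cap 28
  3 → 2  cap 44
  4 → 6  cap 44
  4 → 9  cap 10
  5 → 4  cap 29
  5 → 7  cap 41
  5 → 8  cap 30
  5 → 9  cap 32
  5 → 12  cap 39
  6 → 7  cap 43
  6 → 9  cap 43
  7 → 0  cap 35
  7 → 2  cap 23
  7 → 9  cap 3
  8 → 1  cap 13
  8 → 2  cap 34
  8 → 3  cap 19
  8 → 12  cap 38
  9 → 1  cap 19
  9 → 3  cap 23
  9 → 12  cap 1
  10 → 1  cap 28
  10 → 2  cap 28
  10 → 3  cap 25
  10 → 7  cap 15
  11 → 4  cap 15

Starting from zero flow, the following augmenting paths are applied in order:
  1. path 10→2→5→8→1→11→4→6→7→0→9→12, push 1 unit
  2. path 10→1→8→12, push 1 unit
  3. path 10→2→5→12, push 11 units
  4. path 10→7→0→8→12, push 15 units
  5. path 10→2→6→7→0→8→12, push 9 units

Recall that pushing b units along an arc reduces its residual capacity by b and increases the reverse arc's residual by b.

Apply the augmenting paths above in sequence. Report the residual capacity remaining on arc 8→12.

Residual capacity of (8,12): 13

after path 1 (10→2→5→8→1→11→4→6→7→0→9→12, push 1): res(8,12)=38
after path 2 (10→1→8→12, push 1): res(8,12)=37
after path 3 (10→2→5→12, push 11): res(8,12)=37
after path 4 (10→7→0→8→12, push 15): res(8,12)=22
after path 5 (10→2→6→7→0→8→12, push 9): res(8,12)=13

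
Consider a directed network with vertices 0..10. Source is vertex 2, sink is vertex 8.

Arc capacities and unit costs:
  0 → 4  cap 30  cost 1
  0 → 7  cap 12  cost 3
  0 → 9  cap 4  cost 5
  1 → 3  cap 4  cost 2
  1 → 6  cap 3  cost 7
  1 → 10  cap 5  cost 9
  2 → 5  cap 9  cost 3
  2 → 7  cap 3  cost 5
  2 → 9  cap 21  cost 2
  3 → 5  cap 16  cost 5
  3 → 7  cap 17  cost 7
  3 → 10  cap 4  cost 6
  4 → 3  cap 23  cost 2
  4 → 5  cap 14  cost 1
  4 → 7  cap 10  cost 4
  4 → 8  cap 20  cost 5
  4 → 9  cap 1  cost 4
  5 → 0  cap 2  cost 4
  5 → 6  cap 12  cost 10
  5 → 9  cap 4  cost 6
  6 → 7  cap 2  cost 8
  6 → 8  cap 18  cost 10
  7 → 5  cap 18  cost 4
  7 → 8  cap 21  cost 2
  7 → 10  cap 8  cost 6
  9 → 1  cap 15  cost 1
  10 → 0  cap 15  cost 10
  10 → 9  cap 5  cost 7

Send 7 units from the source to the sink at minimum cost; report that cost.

shortest-cost path #1: 2→7→8 push 3 @ unit cost 7 (adds 21)
shortest-cost path #2: 2→5→0→7→8 push 2 @ unit cost 12 (adds 24)
shortest-cost path #3: 2→9→1→3→7→8 push 2 @ unit cost 14 (adds 28)
total cost = 73

Minimum cost for 7 units: 73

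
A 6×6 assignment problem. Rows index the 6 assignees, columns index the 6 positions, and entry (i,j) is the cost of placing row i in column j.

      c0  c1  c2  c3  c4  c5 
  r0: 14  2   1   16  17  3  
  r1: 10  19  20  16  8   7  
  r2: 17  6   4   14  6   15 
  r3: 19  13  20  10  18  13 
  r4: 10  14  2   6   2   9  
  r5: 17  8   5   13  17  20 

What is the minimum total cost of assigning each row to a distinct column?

Minimum assignment cost: 36

optimal assignment: row0→col5 (cost 3), row1→col0 (cost 10), row2→col1 (cost 6), row3→col3 (cost 10), row4→col4 (cost 2), row5→col2 (cost 5)
total = 3 + 10 + 6 + 10 + 2 + 5 = 36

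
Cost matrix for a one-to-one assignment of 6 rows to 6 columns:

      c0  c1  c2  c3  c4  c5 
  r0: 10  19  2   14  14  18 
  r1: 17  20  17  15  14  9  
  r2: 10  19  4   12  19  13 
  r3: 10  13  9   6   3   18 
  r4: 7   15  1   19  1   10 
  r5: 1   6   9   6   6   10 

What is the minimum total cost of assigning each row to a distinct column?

Minimum assignment cost: 34

optimal assignment: row0→col2 (cost 2), row1→col5 (cost 9), row2→col0 (cost 10), row3→col3 (cost 6), row4→col4 (cost 1), row5→col1 (cost 6)
total = 2 + 9 + 10 + 6 + 1 + 6 = 34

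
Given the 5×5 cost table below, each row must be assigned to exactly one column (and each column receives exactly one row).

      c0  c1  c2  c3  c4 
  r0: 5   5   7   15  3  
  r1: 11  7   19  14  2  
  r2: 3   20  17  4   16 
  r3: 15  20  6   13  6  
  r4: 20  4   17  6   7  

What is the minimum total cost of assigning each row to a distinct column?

optimal assignment: row0→col0 (cost 5), row1→col4 (cost 2), row2→col3 (cost 4), row3→col2 (cost 6), row4→col1 (cost 4)
total = 5 + 2 + 4 + 6 + 4 = 21

Minimum assignment cost: 21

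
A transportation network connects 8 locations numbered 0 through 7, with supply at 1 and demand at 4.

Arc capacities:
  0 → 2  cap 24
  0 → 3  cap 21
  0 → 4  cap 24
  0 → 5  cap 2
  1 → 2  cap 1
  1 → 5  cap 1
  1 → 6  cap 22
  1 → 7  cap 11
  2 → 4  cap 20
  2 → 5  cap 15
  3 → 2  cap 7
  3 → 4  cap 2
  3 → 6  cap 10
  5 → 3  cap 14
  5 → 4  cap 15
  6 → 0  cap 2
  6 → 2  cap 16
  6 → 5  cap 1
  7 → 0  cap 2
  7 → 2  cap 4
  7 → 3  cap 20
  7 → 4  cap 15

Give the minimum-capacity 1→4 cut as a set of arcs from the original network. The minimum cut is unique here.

augment #1: 1→2→4 push 1
augment #2: 1→5→4 push 1
augment #3: 1→7→4 push 11
augment #4: 1→6→0→4 push 2
augment #5: 1→6→2→4 push 16
augment #6: 1→6→5→4 push 1
max flow = 32; residual-reachable set from 1 gives S-side
cut edges (S→T): {(1,2), (1,5), (1,7), (6,0), (6,2), (6,5)} total cap 32

Min-cut arcs: {(1,2), (1,5), (1,7), (6,0), (6,2), (6,5)} (total capacity 32)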